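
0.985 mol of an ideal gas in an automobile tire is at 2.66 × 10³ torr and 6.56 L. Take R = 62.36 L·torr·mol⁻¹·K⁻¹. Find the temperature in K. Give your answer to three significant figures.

T ≈ 284 K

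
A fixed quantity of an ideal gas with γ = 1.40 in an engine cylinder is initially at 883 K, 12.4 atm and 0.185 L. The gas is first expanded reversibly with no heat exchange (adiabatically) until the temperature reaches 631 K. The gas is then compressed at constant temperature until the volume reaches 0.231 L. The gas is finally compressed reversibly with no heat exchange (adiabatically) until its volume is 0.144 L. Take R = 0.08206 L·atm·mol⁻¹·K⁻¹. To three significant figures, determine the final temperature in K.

T₄ ≈ 762 K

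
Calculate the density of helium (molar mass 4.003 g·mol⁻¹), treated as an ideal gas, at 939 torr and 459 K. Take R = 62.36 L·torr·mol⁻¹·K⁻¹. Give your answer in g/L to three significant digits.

ρ ≈ 0.131 g/L

ρ = PM/(RT) = (939 × 4.003) / (62.36 × 459.0)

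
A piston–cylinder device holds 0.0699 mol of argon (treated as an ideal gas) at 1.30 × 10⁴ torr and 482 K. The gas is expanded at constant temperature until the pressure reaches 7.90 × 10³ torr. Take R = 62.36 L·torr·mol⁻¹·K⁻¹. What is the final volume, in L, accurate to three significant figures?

From PV = nRT: V₁ = nRT₁/P₁ = 0.1616 L.
Isothermal, so P V is constant: T₂ = T₁; V₂ = V₁·(P₁/P₂) = 0.2660 L.

V₂ ≈ 0.266 L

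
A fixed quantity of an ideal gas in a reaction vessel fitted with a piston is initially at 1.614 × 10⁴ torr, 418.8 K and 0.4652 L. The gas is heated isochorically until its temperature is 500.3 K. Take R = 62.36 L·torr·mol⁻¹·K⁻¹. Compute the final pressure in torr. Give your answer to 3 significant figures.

P₂ ≈ 1.93e+04 torr

Isochoric, so P/T is constant: V₂ = V₁; P₂ = P₁·(T₂/T₁) = 1.928e+04 torr.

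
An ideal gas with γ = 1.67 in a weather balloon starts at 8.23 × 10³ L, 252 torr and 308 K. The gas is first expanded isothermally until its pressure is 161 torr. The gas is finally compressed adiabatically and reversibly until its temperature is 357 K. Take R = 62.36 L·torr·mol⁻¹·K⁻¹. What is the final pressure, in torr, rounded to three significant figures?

P₃ ≈ 233 torr

T constant ⇒ Boyle's law P V = const: T₂ = T₁; V₂ = V₁·(P₁/P₂) = 1.288e+04 L.
Adiabatic (γ = 1.67), T V^(γ−1) and P V^γ constant: P₃ = P₂·(T₃/T₂)^(γ/(γ−1)) = 232.6 torr; V₃ = V₂·(T₂/T₃)^(1/(γ−1)) = 1.033e+04 L.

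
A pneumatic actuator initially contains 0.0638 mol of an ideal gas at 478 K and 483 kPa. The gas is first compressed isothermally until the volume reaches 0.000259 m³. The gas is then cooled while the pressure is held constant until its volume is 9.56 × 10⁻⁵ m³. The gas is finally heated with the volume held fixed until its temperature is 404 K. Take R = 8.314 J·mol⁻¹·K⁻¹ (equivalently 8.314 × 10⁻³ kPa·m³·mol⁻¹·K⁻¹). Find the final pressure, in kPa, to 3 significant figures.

From PV = nRT: V₁ = nRT₁/P₁ = 0.0005249 m³.
Isothermal, so P V is constant: T₂ = T₁; P₂ = P₁·(V₁/V₂) = 978.9 kPa.
Isobaric, so V/T is constant: P₃ = P₂; T₃ = T₂·(V₃/V₂) = 176.4 K.
V constant ⇒ P ∝ T: V₄ = V₃; P₄ = P₃·(T₄/T₃) = 2242 kPa.

P₄ ≈ 2.24e+03 kPa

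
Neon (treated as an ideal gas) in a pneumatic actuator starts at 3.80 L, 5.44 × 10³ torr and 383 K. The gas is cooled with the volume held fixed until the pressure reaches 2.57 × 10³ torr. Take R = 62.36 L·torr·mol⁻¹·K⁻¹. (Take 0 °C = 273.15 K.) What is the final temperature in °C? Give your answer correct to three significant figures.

Isochoric, so P/T is constant: V₂ = V₁; T₂ = T₁·(P₂/P₁) = 180.9 K.

T₂ ≈ -92.2 °C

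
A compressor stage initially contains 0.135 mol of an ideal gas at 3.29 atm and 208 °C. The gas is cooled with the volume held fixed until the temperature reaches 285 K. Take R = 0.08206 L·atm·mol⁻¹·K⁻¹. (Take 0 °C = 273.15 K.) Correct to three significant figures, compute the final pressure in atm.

Convert: T₁ = 481.1 K.
From PV = nRT: V₁ = nRT₁/P₁ = 1.620 L.
V constant ⇒ P ∝ T: V₂ = V₁; P₂ = P₁·(T₂/T₁) = 1.949 atm.

P₂ ≈ 1.95 atm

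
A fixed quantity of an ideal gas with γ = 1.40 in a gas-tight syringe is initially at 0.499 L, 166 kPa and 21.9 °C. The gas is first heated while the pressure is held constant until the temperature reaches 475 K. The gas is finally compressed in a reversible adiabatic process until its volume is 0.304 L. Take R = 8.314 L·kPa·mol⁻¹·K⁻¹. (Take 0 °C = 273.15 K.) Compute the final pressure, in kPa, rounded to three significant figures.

P₃ ≈ 647 kPa

Convert: T₁ = 295.0 K.
P constant ⇒ V ∝ T: P₂ = P₁; V₂ = V₁·(T₂/T₁) = 0.8033 L.
Adiabatic (γ = 1.40), T V^(γ−1) and P V^γ constant: T₃ = T₂·(V₂/V₃)^(γ−1) = 700.7 K; P₃ = P₂·(V₂/V₃)^γ = 647.1 kPa.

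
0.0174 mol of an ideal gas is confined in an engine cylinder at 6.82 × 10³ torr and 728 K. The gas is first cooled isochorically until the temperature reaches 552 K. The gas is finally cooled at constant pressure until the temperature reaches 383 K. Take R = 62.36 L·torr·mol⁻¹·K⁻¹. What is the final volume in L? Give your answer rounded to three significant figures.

V₃ ≈ 0.0804 L

From PV = nRT: V₁ = nRT₁/P₁ = 0.1158 L.
Isochoric, so P/T is constant: V₂ = V₁; P₂ = P₁·(T₂/T₁) = 5171 torr.
P constant ⇒ V ∝ T: P₃ = P₂; V₃ = V₂·(T₃/T₂) = 0.08036 L.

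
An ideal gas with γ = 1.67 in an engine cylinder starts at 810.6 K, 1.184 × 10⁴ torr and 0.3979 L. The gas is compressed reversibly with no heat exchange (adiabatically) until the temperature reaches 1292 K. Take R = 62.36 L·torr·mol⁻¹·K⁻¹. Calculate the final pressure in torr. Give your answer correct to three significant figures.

P₂ ≈ 3.78e+04 torr

Reversible adiabatic, γ = 1.67: P₂ = P₁·(T₂/T₁)^(γ/(γ−1)) = 3.784e+04 torr; V₂ = V₁·(T₁/T₂)^(1/(γ−1)) = 0.1984 L.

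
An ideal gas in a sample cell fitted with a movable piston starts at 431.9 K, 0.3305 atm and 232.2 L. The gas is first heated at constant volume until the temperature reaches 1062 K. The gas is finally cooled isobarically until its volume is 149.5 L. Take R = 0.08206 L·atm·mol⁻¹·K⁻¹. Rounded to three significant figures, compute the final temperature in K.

T₃ ≈ 684 K

Isochoric, so P/T is constant: V₂ = V₁; P₂ = P₁·(T₂/T₁) = 0.8127 atm.
Isobaric, so V/T is constant: P₃ = P₂; T₃ = T₂·(V₃/V₂) = 683.8 K.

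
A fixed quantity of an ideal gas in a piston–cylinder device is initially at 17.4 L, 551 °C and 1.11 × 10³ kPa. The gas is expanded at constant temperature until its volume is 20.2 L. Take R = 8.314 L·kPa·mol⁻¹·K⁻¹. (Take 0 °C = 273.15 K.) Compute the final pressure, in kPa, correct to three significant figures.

Convert: T₁ = 824.1 K.
T constant ⇒ Boyle's law P V = const: T₂ = T₁; P₂ = P₁·(V₁/V₂) = 956.1 kPa.

P₂ ≈ 956 kPa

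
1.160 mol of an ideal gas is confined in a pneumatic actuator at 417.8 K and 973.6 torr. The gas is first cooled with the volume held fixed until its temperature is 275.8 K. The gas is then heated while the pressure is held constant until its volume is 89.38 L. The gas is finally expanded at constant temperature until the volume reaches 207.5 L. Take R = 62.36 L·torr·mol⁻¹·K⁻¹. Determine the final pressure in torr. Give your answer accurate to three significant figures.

From PV = nRT: V₁ = nRT₁/P₁ = 31.04 L.
Isochoric, so P/T is constant: V₂ = V₁; P₂ = P₁·(T₂/T₁) = 642.7 torr.
P constant ⇒ V ∝ T: P₃ = P₂; T₃ = T₂·(V₃/V₂) = 794.1 K.
T constant ⇒ Boyle's law P V = const: T₄ = T₃; P₄ = P₃·(V₃/V₄) = 276.8 torr.

P₄ ≈ 277 torr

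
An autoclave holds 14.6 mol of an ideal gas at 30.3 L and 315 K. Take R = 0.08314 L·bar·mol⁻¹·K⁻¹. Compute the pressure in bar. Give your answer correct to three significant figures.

P ≈ 12.6 bar

PV = nRT ⇒ P = nRT/V = (14.6 × 0.08314 × 315) / 30.3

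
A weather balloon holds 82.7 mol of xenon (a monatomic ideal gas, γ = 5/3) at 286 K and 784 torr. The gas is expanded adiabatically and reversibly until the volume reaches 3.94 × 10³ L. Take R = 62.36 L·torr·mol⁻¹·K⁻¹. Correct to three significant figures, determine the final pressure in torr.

P₂ ≈ 229 torr

From PV = nRT: V₁ = nRT₁/P₁ = 1881 L.
Adiabatic (γ = 5/3), T V^(γ−1) and P V^γ constant: T₂ = T₁·(V₁/V₂)^(γ−1) = 174.7 K; P₂ = P₁·(V₁/V₂)^γ = 228.7 torr.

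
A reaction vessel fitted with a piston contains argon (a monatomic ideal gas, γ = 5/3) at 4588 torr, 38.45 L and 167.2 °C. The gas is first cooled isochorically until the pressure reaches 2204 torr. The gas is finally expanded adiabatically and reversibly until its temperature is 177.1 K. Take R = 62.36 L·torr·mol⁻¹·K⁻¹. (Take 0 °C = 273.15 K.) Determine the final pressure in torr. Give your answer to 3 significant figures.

P₃ ≈ 1.41e+03 torr

Convert: T₁ = 440.3 K.
V constant ⇒ P ∝ T: V₂ = V₁; T₂ = T₁·(P₂/P₁) = 211.5 K.
Adiabatic (γ = 5/3), T V^(γ−1) and P V^γ constant: P₃ = P₂·(T₃/T₂)^(γ/(γ−1)) = 1413 torr; V₃ = V₂·(T₂/T₃)^(1/(γ−1)) = 50.19 L.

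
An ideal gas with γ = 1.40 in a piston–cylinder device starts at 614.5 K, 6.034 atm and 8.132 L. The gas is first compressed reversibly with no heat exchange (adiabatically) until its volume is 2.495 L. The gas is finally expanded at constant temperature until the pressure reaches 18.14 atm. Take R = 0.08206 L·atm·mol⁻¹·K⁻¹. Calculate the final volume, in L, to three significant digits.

Reversible adiabatic, γ = 1.40: T₂ = T₁·(V₁/V₂)^(γ−1) = 985.8 K; P₂ = P₁·(V₁/V₂)^γ = 31.55 atm.
Isothermal, so P V is constant: T₃ = T₂; V₃ = V₂·(P₂/P₃) = 4.339 L.

V₃ ≈ 4.34 L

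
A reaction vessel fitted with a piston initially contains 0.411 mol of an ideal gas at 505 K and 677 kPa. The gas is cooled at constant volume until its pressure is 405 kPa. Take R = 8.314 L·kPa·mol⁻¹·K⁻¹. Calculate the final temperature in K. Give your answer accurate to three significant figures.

T₂ ≈ 302 K

From PV = nRT: V₁ = nRT₁/P₁ = 2.549 L.
V constant ⇒ P ∝ T: V₂ = V₁; T₂ = T₁·(P₂/P₁) = 302.1 K.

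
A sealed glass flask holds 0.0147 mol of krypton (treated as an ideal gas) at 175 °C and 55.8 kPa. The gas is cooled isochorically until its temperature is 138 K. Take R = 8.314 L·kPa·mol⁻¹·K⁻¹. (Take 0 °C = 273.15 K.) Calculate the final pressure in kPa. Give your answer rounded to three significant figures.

P₂ ≈ 17.2 kPa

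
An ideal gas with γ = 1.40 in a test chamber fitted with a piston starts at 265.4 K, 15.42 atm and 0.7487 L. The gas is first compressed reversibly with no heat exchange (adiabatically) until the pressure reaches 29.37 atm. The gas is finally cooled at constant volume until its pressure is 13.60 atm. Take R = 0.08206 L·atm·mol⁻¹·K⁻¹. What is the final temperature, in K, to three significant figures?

T₃ ≈ 148 K

Reversible adiabatic, γ = 1.40: T₂ = T₁·(P₂/P₁)^((γ−1)/γ) = 319.0 K; V₂ = V₁·(P₁/P₂)^(1/γ) = 0.4725 L.
Isochoric, so P/T is constant: V₃ = V₂; T₃ = T₂·(P₃/P₂) = 147.7 K.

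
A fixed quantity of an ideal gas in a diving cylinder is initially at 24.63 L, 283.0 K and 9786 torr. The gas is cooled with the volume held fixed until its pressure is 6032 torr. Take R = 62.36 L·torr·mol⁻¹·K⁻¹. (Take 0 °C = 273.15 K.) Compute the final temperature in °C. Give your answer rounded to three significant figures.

T₂ ≈ -98.7 °C

Isochoric, so P/T is constant: V₂ = V₁; T₂ = T₁·(P₂/P₁) = 174.4 K.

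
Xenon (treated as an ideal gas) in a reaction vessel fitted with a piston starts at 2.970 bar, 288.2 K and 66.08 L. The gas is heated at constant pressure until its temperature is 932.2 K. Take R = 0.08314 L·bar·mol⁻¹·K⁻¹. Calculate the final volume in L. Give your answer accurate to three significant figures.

Isobaric, so V/T is constant: P₂ = P₁; V₂ = V₁·(T₂/T₁) = 213.7 L.

V₂ ≈ 214 L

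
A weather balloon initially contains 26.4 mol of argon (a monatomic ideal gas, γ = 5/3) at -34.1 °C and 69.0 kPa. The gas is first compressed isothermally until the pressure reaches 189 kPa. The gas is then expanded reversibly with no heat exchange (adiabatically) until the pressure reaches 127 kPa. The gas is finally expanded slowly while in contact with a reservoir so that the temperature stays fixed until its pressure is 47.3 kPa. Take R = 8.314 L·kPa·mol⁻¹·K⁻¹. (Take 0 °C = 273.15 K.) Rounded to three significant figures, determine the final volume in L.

V₄ ≈ 946 L

Convert: T₁ = 239.0 K.
From PV = nRT: V₁ = nRT₁/P₁ = 760.4 L.
Isothermal, so P V is constant: T₂ = T₁; V₂ = V₁·(P₁/P₂) = 277.6 L.
Adiabatic (γ = 5/3), T V^(γ−1) and P V^γ constant: T₃ = T₂·(P₃/P₂)^((γ−1)/γ) = 203.9 K; V₃ = V₂·(P₂/P₃)^(1/γ) = 352.4 L.
T constant ⇒ Boyle's law P V = const: T₄ = T₃; V₄ = V₃·(P₃/P₄) = 946.2 L.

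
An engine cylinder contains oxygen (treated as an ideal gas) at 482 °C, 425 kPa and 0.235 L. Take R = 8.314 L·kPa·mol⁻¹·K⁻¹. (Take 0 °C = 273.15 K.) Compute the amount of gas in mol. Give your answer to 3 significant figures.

Convert: T = 755.15 K.
PV = nRT ⇒ n = PV/(RT) = (425 × 0.235) / (8.314 × 755.15)

n ≈ 0.0159 mol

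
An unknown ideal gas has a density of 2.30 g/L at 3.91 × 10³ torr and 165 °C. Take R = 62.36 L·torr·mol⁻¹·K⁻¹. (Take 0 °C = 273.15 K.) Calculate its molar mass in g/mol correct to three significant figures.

ρ = PM/(RT) ⇒ M = ρRT/P = (2.30 × 62.36 × 438.1) / 3.91e+03

M ≈ 16.1 g/mol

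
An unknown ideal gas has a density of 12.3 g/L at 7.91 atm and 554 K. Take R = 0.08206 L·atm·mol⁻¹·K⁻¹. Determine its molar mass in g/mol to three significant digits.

M ≈ 70.7 g/mol

ρ = PM/(RT) ⇒ M = ρRT/P = (12.3 × 0.08206 × 554.0) / 7.91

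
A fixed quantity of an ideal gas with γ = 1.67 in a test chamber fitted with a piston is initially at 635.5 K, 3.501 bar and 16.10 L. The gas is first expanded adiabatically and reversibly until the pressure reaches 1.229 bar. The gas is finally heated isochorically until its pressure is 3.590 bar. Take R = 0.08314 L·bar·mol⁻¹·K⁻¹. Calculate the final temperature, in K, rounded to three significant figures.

T₃ ≈ 1.22e+03 K

Adiabatic (γ = 1.67), T V^(γ−1) and P V^γ constant: T₂ = T₁·(P₂/P₁)^((γ−1)/γ) = 417.6 K; V₂ = V₁·(P₁/P₂)^(1/γ) = 30.13 L.
V constant ⇒ P ∝ T: V₃ = V₂; T₃ = T₂·(P₃/P₂) = 1220 K.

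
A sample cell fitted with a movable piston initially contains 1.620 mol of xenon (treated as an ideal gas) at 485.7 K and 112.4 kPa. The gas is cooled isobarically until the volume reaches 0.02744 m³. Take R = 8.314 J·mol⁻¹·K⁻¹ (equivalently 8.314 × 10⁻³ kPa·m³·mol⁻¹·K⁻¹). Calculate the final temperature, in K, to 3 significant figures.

T₂ ≈ 229 K

From PV = nRT: V₁ = nRT₁/P₁ = 0.05820 m³.
Isobaric, so V/T is constant: P₂ = P₁; T₂ = T₁·(V₂/V₁) = 229.0 K.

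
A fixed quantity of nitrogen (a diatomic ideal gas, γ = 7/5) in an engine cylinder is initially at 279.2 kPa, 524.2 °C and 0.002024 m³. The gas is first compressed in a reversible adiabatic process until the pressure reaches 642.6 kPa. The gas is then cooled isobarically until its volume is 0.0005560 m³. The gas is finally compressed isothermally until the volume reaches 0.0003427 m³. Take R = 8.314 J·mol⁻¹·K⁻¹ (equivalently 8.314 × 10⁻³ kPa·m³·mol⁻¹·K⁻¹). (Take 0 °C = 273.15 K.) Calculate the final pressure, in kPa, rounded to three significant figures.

Convert: T₁ = 797.4 K.
Adiabatic (γ = 7/5), T V^(γ−1) and P V^γ constant: T₂ = T₁·(P₂/P₁)^((γ−1)/γ) = 1012 K; V₂ = V₁·(P₁/P₂)^(1/γ) = 0.001116 m³.
P constant ⇒ V ∝ T: P₃ = P₂; T₃ = T₂·(V₃/V₂) = 504.1 K.
Isothermal, so P V is constant: T₄ = T₃; P₄ = P₃·(V₃/V₄) = 1043 kPa.

P₄ ≈ 1.04e+03 kPa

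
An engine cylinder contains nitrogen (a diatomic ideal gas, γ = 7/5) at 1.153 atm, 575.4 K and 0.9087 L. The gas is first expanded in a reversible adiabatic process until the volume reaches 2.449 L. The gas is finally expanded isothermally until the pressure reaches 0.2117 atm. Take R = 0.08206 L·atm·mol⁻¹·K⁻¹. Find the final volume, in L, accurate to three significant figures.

Adiabatic (γ = 7/5), T V^(γ−1) and P V^γ constant: T₂ = T₁·(V₁/V₂)^(γ−1) = 387.0 K; P₂ = P₁·(V₁/V₂)^γ = 0.2878 atm.
Isothermal, so P V is constant: T₃ = T₂; V₃ = V₂·(P₂/P₃) = 3.329 L.

V₃ ≈ 3.33 L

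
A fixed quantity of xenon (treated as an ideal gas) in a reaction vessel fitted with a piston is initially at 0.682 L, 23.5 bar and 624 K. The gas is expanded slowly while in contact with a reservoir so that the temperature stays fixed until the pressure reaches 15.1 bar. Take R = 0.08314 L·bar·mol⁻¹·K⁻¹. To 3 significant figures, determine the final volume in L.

V₂ ≈ 1.06 L

T constant ⇒ Boyle's law P V = const: T₂ = T₁; V₂ = V₁·(P₁/P₂) = 1.061 L.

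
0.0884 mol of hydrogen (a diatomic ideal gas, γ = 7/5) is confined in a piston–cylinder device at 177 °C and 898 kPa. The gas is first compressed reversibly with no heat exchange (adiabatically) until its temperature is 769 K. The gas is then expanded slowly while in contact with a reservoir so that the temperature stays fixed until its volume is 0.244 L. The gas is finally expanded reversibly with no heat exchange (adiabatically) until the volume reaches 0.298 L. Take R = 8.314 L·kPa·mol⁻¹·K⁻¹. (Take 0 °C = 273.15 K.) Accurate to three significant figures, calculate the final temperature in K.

Convert: T₁ = 450.1 K.
From PV = nRT: V₁ = nRT₁/P₁ = 0.3684 L.
Adiabatic (γ = 7/5), T V^(γ−1) and P V^γ constant: P₂ = P₁·(T₂/T₁)^(γ/(γ−1)) = 5852 kPa; V₂ = V₁·(T₁/T₂)^(1/(γ−1)) = 0.09659 L.
T constant ⇒ Boyle's law P V = const: T₃ = T₂; P₃ = P₂·(V₂/V₃) = 2316 kPa.
Adiabatic (γ = 7/5), T V^(γ−1) and P V^γ constant: T₄ = T₃·(V₃/V₄)^(γ−1) = 709.9 K; P₄ = P₃·(V₃/V₄)^γ = 1751 kPa.

T₄ ≈ 710 K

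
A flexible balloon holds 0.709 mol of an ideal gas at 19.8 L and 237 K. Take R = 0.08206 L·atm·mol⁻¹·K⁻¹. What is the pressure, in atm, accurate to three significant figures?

P ≈ 0.696 atm

PV = nRT ⇒ P = nRT/V = (0.709 × 0.08206 × 237) / 19.8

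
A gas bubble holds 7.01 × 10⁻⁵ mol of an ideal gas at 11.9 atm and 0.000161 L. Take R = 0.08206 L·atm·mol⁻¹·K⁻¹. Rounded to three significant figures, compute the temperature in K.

PV = nRT ⇒ T = PV/(nR) = (11.9 × 0.000161) / (7.01e-05 × 0.08206)

T ≈ 333 K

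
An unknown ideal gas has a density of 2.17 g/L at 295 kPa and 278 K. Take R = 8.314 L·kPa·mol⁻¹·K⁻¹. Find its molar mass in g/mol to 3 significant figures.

ρ = PM/(RT) ⇒ M = ρRT/P = (2.17 × 8.314 × 278.0) / 295

M ≈ 17.0 g/mol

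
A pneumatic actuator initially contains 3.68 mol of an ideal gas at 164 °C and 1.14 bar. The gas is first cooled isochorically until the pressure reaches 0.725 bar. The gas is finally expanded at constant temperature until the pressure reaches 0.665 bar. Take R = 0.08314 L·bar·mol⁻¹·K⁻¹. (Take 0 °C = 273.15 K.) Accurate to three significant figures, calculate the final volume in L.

V₃ ≈ 128 L

Convert: T₁ = 437.1 K.
From PV = nRT: V₁ = nRT₁/P₁ = 117.3 L.
Isochoric, so P/T is constant: V₂ = V₁; T₂ = T₁·(P₂/P₁) = 278.0 K.
T constant ⇒ Boyle's law P V = const: T₃ = T₂; V₃ = V₂·(P₂/P₃) = 127.9 L.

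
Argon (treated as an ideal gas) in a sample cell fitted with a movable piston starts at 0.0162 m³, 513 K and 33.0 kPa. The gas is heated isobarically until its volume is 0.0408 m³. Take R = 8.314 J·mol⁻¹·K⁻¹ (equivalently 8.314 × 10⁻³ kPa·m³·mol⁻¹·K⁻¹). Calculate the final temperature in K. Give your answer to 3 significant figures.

Isobaric, so V/T is constant: P₂ = P₁; T₂ = T₁·(V₂/V₁) = 1292 K.

T₂ ≈ 1.29e+03 K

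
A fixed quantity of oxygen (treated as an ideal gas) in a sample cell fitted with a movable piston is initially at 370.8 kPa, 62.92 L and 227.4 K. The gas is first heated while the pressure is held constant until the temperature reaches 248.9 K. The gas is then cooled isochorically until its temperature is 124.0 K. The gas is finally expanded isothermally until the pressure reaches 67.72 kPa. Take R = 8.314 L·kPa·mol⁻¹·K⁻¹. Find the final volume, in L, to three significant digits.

V₄ ≈ 188 L

Isobaric, so V/T is constant: P₂ = P₁; V₂ = V₁·(T₂/T₁) = 68.87 L.
Isochoric, so P/T is constant: V₃ = V₂; P₃ = P₂·(T₃/T₂) = 184.7 kPa.
T constant ⇒ Boyle's law P V = const: T₄ = T₃; V₄ = V₃·(P₃/P₄) = 187.9 L.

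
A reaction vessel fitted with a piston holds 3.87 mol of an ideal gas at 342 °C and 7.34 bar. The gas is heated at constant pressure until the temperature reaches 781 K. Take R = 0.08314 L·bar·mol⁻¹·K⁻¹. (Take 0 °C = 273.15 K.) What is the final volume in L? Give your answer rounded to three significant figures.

V₂ ≈ 34.2 L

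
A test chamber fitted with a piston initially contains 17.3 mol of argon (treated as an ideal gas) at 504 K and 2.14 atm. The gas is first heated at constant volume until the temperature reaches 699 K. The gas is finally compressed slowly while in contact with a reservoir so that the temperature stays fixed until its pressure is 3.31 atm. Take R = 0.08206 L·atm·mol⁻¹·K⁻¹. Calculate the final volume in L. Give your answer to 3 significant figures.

From PV = nRT: V₁ = nRT₁/P₁ = 334.3 L.
Isochoric, so P/T is constant: V₂ = V₁; P₂ = P₁·(T₂/T₁) = 2.968 atm.
Isothermal, so P V is constant: T₃ = T₂; V₃ = V₂·(P₂/P₃) = 299.8 L.

V₃ ≈ 300 L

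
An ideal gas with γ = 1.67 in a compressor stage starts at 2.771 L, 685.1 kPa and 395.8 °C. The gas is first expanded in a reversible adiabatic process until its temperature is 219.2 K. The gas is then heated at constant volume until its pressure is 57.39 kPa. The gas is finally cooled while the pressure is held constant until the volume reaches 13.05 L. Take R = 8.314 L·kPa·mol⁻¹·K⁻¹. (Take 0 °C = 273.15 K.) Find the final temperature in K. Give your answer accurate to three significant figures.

Convert: T₁ = 669.0 K.
Reversible adiabatic, γ = 1.67: P₂ = P₁·(T₂/T₁)^(γ/(γ−1)) = 42.46 kPa; V₂ = V₁·(T₁/T₂)^(1/(γ−1)) = 14.65 L.
Isochoric, so P/T is constant: V₃ = V₂; T₃ = T₂·(P₃/P₂) = 296.3 K.
Isobaric, so V/T is constant: P₄ = P₃; T₄ = T₃·(V₄/V₃) = 263.9 K.

T₄ ≈ 264 K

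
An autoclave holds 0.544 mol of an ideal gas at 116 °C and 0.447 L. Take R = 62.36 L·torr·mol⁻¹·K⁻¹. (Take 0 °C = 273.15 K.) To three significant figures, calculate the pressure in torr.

Convert: T = 389.15 K.
PV = nRT ⇒ P = nRT/V = (0.544 × 62.36 × 389.15) / 0.447

P ≈ 2.95e+04 torr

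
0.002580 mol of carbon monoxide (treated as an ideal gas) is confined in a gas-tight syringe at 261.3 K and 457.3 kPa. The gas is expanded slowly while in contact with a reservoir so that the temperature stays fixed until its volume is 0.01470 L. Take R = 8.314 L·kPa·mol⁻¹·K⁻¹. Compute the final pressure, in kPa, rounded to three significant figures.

P₂ ≈ 381 kPa

From PV = nRT: V₁ = nRT₁/P₁ = 0.01226 L.
Isothermal, so P V is constant: T₂ = T₁; P₂ = P₁·(V₁/V₂) = 381.3 kPa.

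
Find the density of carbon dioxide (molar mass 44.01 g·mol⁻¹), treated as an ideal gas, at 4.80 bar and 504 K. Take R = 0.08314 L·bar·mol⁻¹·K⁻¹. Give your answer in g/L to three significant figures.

ρ ≈ 5.04 g/L

ρ = PM/(RT) = (4.80 × 44.01) / (0.08314 × 504.0)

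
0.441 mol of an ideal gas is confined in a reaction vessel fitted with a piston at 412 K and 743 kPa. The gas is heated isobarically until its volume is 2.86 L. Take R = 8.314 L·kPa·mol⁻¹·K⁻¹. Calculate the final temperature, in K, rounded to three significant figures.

From PV = nRT: V₁ = nRT₁/P₁ = 2.033 L.
Isobaric, so V/T is constant: P₂ = P₁; T₂ = T₁·(V₂/V₁) = 579.6 K.

T₂ ≈ 580 K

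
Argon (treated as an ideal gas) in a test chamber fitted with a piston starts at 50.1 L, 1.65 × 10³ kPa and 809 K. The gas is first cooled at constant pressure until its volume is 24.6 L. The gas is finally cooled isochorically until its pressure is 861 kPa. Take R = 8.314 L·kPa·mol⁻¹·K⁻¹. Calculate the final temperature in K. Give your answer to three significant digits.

Isobaric, so V/T is constant: P₂ = P₁; T₂ = T₁·(V₂/V₁) = 397.2 K.
Isochoric, so P/T is constant: V₃ = V₂; T₃ = T₂·(P₃/P₂) = 207.3 K.

T₃ ≈ 207 K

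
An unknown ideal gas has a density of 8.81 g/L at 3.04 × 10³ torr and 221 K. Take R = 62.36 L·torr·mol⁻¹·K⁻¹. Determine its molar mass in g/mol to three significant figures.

ρ = PM/(RT) ⇒ M = ρRT/P = (8.81 × 62.36 × 221.0) / 3.04e+03

M ≈ 39.9 g/mol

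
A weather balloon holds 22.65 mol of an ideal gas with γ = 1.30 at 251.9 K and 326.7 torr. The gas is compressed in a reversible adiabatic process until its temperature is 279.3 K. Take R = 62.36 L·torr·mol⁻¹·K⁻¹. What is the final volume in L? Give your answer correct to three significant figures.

From PV = nRT: V₁ = nRT₁/P₁ = 1089 L.
Reversible adiabatic, γ = 1.30: P₂ = P₁·(T₂/T₁)^(γ/(γ−1)) = 511.1 torr; V₂ = V₁·(T₁/T₂)^(1/(γ−1)) = 771.9 L.

V₂ ≈ 772 L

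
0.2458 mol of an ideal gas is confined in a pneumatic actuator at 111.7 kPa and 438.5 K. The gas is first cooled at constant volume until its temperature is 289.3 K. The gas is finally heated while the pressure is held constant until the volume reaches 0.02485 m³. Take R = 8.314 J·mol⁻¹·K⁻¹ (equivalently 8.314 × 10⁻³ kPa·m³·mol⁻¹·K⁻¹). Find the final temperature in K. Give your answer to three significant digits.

From PV = nRT: V₁ = nRT₁/P₁ = 0.008022 m³.
Isochoric, so P/T is constant: V₂ = V₁; P₂ = P₁·(T₂/T₁) = 73.69 kPa.
P constant ⇒ V ∝ T: P₃ = P₂; T₃ = T₂·(V₃/V₂) = 896.1 K.

T₃ ≈ 896 K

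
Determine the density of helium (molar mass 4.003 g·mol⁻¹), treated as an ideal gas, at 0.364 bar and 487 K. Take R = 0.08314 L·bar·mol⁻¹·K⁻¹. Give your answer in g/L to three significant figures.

ρ ≈ 0.0360 g/L

ρ = PM/(RT) = (0.364 × 4.003) / (0.08314 × 487.0)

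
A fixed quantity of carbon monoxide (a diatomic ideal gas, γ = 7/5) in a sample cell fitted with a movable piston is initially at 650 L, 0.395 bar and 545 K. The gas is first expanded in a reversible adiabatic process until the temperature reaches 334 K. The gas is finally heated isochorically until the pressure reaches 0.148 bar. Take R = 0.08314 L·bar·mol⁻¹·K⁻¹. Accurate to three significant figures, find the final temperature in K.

Adiabatic (γ = 7/5), T V^(γ−1) and P V^γ constant: P₂ = P₁·(T₂/T₁)^(γ/(γ−1)) = 0.07117 bar; V₂ = V₁·(T₁/T₂)^(1/(γ−1)) = 2211 L.
V constant ⇒ P ∝ T: V₃ = V₂; T₃ = T₂·(P₃/P₂) = 694.5 K.

T₃ ≈ 695 K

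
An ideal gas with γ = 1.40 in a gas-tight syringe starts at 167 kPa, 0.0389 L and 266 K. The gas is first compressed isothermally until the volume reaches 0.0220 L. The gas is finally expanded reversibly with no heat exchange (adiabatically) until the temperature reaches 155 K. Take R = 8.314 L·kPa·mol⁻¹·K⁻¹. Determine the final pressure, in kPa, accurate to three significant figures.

P₃ ≈ 44.6 kPa

T constant ⇒ Boyle's law P V = const: T₂ = T₁; P₂ = P₁·(V₁/V₂) = 295.3 kPa.
Reversible adiabatic, γ = 1.40: P₃ = P₂·(T₃/T₂)^(γ/(γ−1)) = 44.60 kPa; V₃ = V₂·(T₂/T₃)^(1/(γ−1)) = 0.08488 L.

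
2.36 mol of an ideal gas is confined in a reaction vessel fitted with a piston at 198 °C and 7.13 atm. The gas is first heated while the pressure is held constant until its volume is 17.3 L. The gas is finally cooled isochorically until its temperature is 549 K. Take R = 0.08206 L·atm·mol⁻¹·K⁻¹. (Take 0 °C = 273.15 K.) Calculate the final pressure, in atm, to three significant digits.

Convert: T₁ = 471.1 K.
From PV = nRT: V₁ = nRT₁/P₁ = 12.80 L.
Isobaric, so V/T is constant: P₂ = P₁; T₂ = T₁·(V₂/V₁) = 636.9 K.
V constant ⇒ P ∝ T: V₃ = V₂; P₃ = P₂·(T₃/T₂) = 6.146 atm.

P₃ ≈ 6.15 atm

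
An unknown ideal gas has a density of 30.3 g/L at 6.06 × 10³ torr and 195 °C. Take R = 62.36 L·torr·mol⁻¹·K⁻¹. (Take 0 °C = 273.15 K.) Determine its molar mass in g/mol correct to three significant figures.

M ≈ 146 g/mol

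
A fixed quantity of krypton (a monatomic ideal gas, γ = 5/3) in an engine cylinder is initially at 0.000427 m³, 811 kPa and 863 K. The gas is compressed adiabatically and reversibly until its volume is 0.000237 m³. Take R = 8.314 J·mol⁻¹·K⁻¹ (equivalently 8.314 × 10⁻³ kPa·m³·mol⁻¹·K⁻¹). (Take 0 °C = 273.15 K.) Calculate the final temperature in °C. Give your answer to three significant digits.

T₂ ≈ 1.00e+03 °C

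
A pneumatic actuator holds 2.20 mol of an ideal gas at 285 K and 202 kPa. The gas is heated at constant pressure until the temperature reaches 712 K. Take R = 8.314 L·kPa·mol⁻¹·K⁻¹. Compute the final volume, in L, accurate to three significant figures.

From PV = nRT: V₁ = nRT₁/P₁ = 25.81 L.
P constant ⇒ V ∝ T: P₂ = P₁; V₂ = V₁·(T₂/T₁) = 64.47 L.

V₂ ≈ 64.5 L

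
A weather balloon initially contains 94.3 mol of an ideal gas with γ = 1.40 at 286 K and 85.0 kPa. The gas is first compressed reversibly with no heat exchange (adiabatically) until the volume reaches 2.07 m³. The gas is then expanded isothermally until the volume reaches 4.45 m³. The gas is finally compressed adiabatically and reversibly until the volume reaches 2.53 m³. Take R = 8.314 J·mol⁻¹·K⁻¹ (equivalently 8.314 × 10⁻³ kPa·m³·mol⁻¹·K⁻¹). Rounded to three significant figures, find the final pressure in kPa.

From PV = nRT: V₁ = nRT₁/P₁ = 2.638 m³.
Adiabatic (γ = 1.40), T V^(γ−1) and P V^γ constant: T₂ = T₁·(V₁/V₂)^(γ−1) = 315.1 K; P₂ = P₁·(V₁/V₂)^γ = 119.4 kPa.
Isothermal, so P V is constant: T₃ = T₂; P₃ = P₂·(V₂/V₃) = 55.52 kPa.
Reversible adiabatic, γ = 1.40: T₄ = T₃·(V₃/V₄)^(γ−1) = 395.0 K; P₄ = P₃·(V₃/V₄)^γ = 122.4 kPa.

P₄ ≈ 122 kPa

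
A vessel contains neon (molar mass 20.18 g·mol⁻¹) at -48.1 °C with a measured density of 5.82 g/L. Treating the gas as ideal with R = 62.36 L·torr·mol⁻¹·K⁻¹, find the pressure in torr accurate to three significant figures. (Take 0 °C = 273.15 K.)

P ≈ 4.05e+03 torr

ρ = PM/(RT) ⇒ P = ρRT/M = (5.82 × 62.36 × 225.0) / 20.18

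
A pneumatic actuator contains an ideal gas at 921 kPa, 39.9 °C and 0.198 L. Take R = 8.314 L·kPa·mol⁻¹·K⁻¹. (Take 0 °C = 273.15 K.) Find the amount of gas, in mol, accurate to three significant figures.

Convert: T = 313.05 K.
PV = nRT ⇒ n = PV/(RT) = (921 × 0.198) / (8.314 × 313.05)

n ≈ 0.0701 mol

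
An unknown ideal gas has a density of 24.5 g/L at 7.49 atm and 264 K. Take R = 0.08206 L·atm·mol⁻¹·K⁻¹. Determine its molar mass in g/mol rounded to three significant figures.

ρ = PM/(RT) ⇒ M = ρRT/P = (24.5 × 0.08206 × 264.0) / 7.49

M ≈ 70.9 g/mol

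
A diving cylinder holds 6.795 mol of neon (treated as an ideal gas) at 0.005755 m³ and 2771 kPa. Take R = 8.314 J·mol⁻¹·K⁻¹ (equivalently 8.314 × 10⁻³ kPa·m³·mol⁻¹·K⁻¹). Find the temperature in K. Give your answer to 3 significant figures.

T ≈ 282 K

PV = nRT ⇒ T = PV/(nR) = (2771 × 0.005755) / (6.795 × 8.314 × 10⁻³)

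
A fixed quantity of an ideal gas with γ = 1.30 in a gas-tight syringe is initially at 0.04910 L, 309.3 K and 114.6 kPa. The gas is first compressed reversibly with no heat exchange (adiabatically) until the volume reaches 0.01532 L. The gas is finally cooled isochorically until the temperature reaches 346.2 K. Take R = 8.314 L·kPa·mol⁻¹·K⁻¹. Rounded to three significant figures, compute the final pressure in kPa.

Reversible adiabatic, γ = 1.30: T₂ = T₁·(V₁/V₂)^(γ−1) = 438.7 K; P₂ = P₁·(V₁/V₂)^γ = 520.9 kPa.
V constant ⇒ P ∝ T: V₃ = V₂; P₃ = P₂·(T₃/T₂) = 411.1 kPa.

P₃ ≈ 411 kPa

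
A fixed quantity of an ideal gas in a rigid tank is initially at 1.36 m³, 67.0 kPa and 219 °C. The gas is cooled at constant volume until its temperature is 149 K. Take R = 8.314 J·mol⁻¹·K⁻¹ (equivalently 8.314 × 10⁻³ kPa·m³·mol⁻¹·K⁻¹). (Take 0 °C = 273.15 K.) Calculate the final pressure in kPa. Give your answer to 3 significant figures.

Convert: T₁ = 492.1 K.
Isochoric, so P/T is constant: V₂ = V₁; P₂ = P₁·(T₂/T₁) = 20.28 kPa.

P₂ ≈ 20.3 kPa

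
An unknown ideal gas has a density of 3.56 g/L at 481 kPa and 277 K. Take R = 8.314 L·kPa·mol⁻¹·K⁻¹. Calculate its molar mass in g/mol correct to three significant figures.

M ≈ 17.0 g/mol

ρ = PM/(RT) ⇒ M = ρRT/P = (3.56 × 8.314 × 277.0) / 481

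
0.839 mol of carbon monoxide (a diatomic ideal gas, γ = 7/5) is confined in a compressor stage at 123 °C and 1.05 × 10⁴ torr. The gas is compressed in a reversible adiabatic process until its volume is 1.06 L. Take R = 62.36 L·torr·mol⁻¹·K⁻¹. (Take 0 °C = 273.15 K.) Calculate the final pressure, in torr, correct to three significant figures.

Convert: T₁ = 396.1 K.
From PV = nRT: V₁ = nRT₁/P₁ = 1.974 L.
Reversible adiabatic, γ = 7/5: T₂ = T₁·(V₁/V₂)^(γ−1) = 508.0 K; P₂ = P₁·(V₁/V₂)^γ = 2.507e+04 torr.

P₂ ≈ 2.51e+04 torr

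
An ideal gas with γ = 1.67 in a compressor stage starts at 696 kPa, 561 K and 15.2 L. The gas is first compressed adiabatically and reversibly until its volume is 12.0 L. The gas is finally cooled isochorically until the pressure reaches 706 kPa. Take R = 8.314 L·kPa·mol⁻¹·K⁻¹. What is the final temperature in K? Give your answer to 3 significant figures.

T₃ ≈ 449 K

Adiabatic (γ = 1.67), T V^(γ−1) and P V^γ constant: T₂ = T₁·(V₁/V₂)^(γ−1) = 657.3 K; P₂ = P₁·(V₁/V₂)^γ = 1033 kPa.
V constant ⇒ P ∝ T: V₃ = V₂; T₃ = T₂·(P₃/P₂) = 449.3 K.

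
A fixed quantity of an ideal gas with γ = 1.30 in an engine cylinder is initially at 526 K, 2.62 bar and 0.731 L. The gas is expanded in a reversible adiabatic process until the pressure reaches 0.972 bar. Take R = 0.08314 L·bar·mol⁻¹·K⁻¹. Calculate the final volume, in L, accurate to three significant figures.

V₂ ≈ 1.57 L

Adiabatic (γ = 1.30), T V^(γ−1) and P V^γ constant: T₂ = T₁·(P₂/P₁)^((γ−1)/γ) = 418.4 K; V₂ = V₁·(P₁/P₂)^(1/γ) = 1.567 L.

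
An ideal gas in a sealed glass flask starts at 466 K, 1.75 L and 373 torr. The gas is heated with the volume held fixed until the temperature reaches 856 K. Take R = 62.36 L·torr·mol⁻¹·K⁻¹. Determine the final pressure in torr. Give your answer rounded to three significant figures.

P₂ ≈ 685 torr

V constant ⇒ P ∝ T: V₂ = V₁; P₂ = P₁·(T₂/T₁) = 685.2 torr.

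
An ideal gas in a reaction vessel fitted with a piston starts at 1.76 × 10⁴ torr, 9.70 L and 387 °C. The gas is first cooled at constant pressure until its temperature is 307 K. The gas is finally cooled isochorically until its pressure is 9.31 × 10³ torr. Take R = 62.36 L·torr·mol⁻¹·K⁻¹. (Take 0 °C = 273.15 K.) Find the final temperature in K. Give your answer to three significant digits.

T₃ ≈ 162 K

Convert: T₁ = 660.1 K.
Isobaric, so V/T is constant: P₂ = P₁; V₂ = V₁·(T₂/T₁) = 4.511 L.
Isochoric, so P/T is constant: V₃ = V₂; T₃ = T₂·(P₃/P₂) = 162.4 K.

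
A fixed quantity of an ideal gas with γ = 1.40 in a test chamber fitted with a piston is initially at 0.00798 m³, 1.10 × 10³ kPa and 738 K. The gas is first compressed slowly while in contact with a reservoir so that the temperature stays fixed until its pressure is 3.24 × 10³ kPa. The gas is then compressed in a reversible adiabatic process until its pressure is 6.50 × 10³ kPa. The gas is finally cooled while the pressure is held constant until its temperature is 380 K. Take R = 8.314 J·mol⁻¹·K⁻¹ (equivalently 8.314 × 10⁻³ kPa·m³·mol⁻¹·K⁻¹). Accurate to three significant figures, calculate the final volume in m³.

V₄ ≈ 0.000695 m³

Isothermal, so P V is constant: T₂ = T₁; V₂ = V₁·(P₁/P₂) = 0.002709 m³.
Reversible adiabatic, γ = 1.40: T₃ = T₂·(P₃/P₂)^((γ−1)/γ) = 900.4 K; V₃ = V₂·(P₂/P₃)^(1/γ) = 0.001648 m³.
P constant ⇒ V ∝ T: P₄ = P₃; V₄ = V₃·(T₄/T₃) = 0.0006954 m³.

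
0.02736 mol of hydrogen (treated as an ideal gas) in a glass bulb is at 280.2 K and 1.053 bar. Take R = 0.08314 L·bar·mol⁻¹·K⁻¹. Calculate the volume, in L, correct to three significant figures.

V ≈ 0.605 L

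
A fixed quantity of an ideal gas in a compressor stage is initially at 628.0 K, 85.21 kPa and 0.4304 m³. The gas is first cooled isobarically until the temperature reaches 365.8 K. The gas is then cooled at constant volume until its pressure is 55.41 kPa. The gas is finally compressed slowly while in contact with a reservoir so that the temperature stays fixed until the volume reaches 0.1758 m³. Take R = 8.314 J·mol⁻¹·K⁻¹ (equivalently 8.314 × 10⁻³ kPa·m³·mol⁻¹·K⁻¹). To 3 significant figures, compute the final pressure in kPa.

P constant ⇒ V ∝ T: P₂ = P₁; V₂ = V₁·(T₂/T₁) = 0.2507 m³.
Isochoric, so P/T is constant: V₃ = V₂; T₃ = T₂·(P₃/P₂) = 237.9 K.
T constant ⇒ Boyle's law P V = const: T₄ = T₃; P₄ = P₃·(V₃/V₄) = 79.02 kPa.

P₄ ≈ 79.0 kPa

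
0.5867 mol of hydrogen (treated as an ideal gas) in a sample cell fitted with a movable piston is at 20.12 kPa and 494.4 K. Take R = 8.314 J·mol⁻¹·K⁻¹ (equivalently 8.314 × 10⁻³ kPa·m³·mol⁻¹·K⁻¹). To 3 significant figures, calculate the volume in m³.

PV = nRT ⇒ V = nRT/P = (0.5867 × 8.314 × 10⁻³ × 494.4) / 20.12

V ≈ 0.120 m³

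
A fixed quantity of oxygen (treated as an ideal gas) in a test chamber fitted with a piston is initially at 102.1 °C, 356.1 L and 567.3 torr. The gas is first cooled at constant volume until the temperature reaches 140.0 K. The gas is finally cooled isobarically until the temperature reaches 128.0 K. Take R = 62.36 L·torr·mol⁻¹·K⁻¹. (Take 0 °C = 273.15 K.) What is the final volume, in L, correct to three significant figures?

Convert: T₁ = 375.2 K.
V constant ⇒ P ∝ T: V₂ = V₁; P₂ = P₁·(T₂/T₁) = 211.7 torr.
Isobaric, so V/T is constant: P₃ = P₂; V₃ = V₂·(T₃/T₂) = 325.6 L.

V₃ ≈ 326 L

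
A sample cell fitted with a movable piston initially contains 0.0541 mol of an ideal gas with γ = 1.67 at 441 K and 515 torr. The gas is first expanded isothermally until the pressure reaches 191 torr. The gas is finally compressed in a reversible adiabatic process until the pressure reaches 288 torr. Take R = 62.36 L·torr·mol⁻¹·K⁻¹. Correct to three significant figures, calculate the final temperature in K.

T₃ ≈ 520 K

From PV = nRT: V₁ = nRT₁/P₁ = 2.889 L.
Isothermal, so P V is constant: T₂ = T₁; V₂ = V₁·(P₁/P₂) = 7.789 L.
Reversible adiabatic, γ = 1.67: T₃ = T₂·(P₃/P₂)^((γ−1)/γ) = 520.0 K; V₃ = V₂·(P₂/P₃)^(1/γ) = 6.091 L.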